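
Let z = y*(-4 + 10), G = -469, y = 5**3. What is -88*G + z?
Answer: 42022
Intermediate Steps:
y = 125
z = 750 (z = 125*(-4 + 10) = 125*6 = 750)
-88*G + z = -88*(-469) + 750 = 41272 + 750 = 42022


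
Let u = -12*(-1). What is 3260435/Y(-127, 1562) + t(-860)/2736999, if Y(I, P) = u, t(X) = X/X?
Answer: 2974602444859/10947996 ≈ 2.7170e+5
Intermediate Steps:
t(X) = 1
u = 12
Y(I, P) = 12
3260435/Y(-127, 1562) + t(-860)/2736999 = 3260435/12 + 1/2736999 = 2974602444859/10947996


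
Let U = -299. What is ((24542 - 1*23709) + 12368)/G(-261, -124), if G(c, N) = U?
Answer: -13201/299 ≈ -44.151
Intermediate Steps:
G(c, N) = -299
((24542 - 1*23709) + 12368)/G(-261, -124) = ((24542 - 1*23709) + 12368)/(-299) = ((24542 - 23709) + 12368)*(-1/299) = (833 + 12368)*(-1/299) = 13201*(-1/299) = -13201/299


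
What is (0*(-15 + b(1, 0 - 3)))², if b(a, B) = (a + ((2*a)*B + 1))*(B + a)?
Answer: 0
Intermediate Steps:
b(a, B) = (B + a)*(1 + a + 2*B*a) (b(a, B) = (a + (2*B*a + 1))*(B + a) = (a + (1 + 2*B*a))*(B + a) = (1 + a + 2*B*a)*(B + a) = (B + a)*(1 + a + 2*B*a))
(0*(-15 + b(1, 0 - 3)))² = (0*(-15 + ((0 - 3) + 1 + 1² + (0 - 3)*1 + 2*(0 - 3)*1² + 2*1*(0 - 3)²)))² = (0*(-15 + (-3 + 1 + 1 - 3*1 + 2*(-3)*1 + 2*1*(-3)²)))² = (0*(-15 + (-3 + 1 + 1 - 3 - 6 + 2*1*9)))² = (0*(-15 + (-3 + 1 + 1 - 3 - 6 + 18)))² = (0*(-15 + 8))² = (0*(-7))² = 0² = 0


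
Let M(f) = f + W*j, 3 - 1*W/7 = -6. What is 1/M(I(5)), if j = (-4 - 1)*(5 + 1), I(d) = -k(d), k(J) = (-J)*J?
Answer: -1/1865 ≈ -0.00053619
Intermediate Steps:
W = 63 (W = 21 - 7*(-6) = 21 + 42 = 63)
k(J) = -J**2
I(d) = d**2 (I(d) = -(-1)*d**2 = d**2)
j = -30 (j = -5*6 = -30)
M(f) = -1890 + f (M(f) = f + 63*(-30) = f - 1890 = -1890 + f)
1/M(I(5)) = 1/(-1890 + 5**2) = 1/(-1890 + 25) = 1/(-1865) = -1/1865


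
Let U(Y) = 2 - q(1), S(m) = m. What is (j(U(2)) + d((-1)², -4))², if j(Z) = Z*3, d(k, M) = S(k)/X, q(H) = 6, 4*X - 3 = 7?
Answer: 3364/25 ≈ 134.56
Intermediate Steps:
X = 5/2 (X = ¾ + (¼)*7 = ¾ + 7/4 = 5/2 ≈ 2.5000)
U(Y) = -4 (U(Y) = 2 - 1*6 = 2 - 6 = -4)
d(k, M) = 2*k/5 (d(k, M) = k/(5/2) = k*(⅖) = 2*k/5)
j(Z) = 3*Z
(j(U(2)) + d((-1)², -4))² = (3*(-4) + (⅖)*(-1)²)² = (-12 + (⅖)*1)² = (-12 + ⅖)² = (-58/5)² = 3364/25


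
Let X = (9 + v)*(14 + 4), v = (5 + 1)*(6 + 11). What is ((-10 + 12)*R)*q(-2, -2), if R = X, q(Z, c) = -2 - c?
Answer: 0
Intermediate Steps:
v = 102 (v = 6*17 = 102)
X = 1998 (X = (9 + 102)*(14 + 4) = 111*18 = 1998)
R = 1998
((-10 + 12)*R)*q(-2, -2) = ((-10 + 12)*1998)*(-2 - 1*(-2)) = (2*1998)*(-2 + 2) = 3996*0 = 0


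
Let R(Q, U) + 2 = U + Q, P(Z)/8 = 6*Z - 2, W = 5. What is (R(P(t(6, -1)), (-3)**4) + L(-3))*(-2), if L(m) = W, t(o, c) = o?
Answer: -712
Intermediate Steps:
L(m) = 5
P(Z) = -16 + 48*Z (P(Z) = 8*(6*Z - 2) = 8*(-2 + 6*Z) = -16 + 48*Z)
R(Q, U) = -2 + Q + U (R(Q, U) = -2 + (U + Q) = -2 + (Q + U) = -2 + Q + U)
(R(P(t(6, -1)), (-3)**4) + L(-3))*(-2) = ((-2 + (-16 + 48*6) + (-3)**4) + 5)*(-2) = ((-2 + (-16 + 288) + 81) + 5)*(-2) = ((-2 + 272 + 81) + 5)*(-2) = (351 + 5)*(-2) = 356*(-2) = -712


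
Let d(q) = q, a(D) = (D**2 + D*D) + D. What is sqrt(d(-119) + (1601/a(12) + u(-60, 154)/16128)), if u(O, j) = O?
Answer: I*sqrt(8911497)/280 ≈ 10.661*I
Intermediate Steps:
a(D) = D + 2*D**2 (a(D) = (D**2 + D**2) + D = 2*D**2 + D = D + 2*D**2)
sqrt(d(-119) + (1601/a(12) + u(-60, 154)/16128)) = sqrt(-119 + (1601/((12*(1 + 2*12))) - 60/16128)) = sqrt(-119 + (1601/((12*(1 + 24))) - 60*1/16128)) = sqrt(-119 + (1601/((12*25)) - 5/1344)) = sqrt(-119 + (1601/300 - 5/1344)) = sqrt(-119 + 59729/11200) = sqrt(-1273071/11200) = I*sqrt(8911497)/280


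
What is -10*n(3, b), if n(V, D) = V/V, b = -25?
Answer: -10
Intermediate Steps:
n(V, D) = 1
-10*n(3, b) = -10*1 = -10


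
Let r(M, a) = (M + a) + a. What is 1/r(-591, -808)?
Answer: -1/2207 ≈ -0.00045310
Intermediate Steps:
r(M, a) = M + 2*a
1/r(-591, -808) = 1/(-591 + 2*(-808)) = 1/(-591 - 1616) = 1/(-2207) = -1/2207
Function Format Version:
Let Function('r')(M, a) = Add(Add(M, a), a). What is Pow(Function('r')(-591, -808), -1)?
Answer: Rational(-1, 2207) ≈ -0.00045310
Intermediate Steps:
Function('r')(M, a) = Add(M, Mul(2, a))
Pow(Function('r')(-591, -808), -1) = Pow(Add(-591, Mul(2, -808)), -1) = Pow(Add(-591, -1616), -1) = Pow(-2207, -1) = Rational(-1, 2207)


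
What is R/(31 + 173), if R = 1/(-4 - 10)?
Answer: -1/2856 ≈ -0.00035014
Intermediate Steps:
R = -1/14 (R = 1/(-14) = -1/14 ≈ -0.071429)
R/(31 + 173) = -1/(14*(31 + 173)) = -1/14/204 = -1/14*1/204 = -1/2856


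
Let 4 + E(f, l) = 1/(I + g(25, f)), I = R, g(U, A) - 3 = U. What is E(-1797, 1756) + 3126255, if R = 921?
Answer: 2966812200/949 ≈ 3.1263e+6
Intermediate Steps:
g(U, A) = 3 + U
I = 921
E(f, l) = -3795/949 (E(f, l) = -4 + 1/(921 + (3 + 25)) = -4 + 1/(921 + 28) = -4 + 1/949 = -3795/949)
E(-1797, 1756) + 3126255 = -3795/949 + 3126255 = 2966812200/949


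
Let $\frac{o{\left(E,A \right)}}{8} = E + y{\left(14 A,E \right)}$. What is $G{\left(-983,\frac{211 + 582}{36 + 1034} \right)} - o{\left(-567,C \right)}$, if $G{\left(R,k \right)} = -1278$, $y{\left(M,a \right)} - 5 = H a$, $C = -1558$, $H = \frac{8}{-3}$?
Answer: $-8878$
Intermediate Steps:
$H = - \frac{8}{3}$ ($H = 8 \left(- \frac{1}{3}\right) = - \frac{8}{3} \approx -2.6667$)
$y{\left(M,a \right)} = 5 - \frac{8 a}{3}$
$o{\left(E,A \right)} = 40 - \frac{40 E}{3}$ ($o{\left(E,A \right)} = 8 \left(E - \left(-5 + \frac{8 E}{3}\right)\right) = 8 \left(5 - \frac{5 E}{3}\right) = 40 - \frac{40 E}{3}$)
$G{\left(-983,\frac{211 + 582}{36 + 1034} \right)} - o{\left(-567,C \right)} = -1278 - \left(40 - -7560\right) = -1278 - \left(40 + 7560\right) = -1278 - 7600 = -8878$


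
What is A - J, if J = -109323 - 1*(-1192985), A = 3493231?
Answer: 2409569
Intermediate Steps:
J = 1083662 (J = -109323 + 1192985 = 1083662)
A - J = 3493231 - 1*1083662 = 3493231 - 1083662 = 2409569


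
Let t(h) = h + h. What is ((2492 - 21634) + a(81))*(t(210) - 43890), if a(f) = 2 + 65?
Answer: 829190250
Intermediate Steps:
a(f) = 67
t(h) = 2*h
((2492 - 21634) + a(81))*(t(210) - 43890) = ((2492 - 21634) + 67)*(2*210 - 43890) = (-19142 + 67)*(420 - 43890) = -19075*(-43470) = 829190250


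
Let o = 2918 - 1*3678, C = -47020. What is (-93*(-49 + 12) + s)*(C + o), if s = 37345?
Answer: -1948755080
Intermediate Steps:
o = -760 (o = 2918 - 3678 = -760)
(-93*(-49 + 12) + s)*(C + o) = (-93*(-49 + 12) + 37345)*(-47020 - 760) = (-93*(-37) + 37345)*(-47780) = (3441 + 37345)*(-47780) = 40786*(-47780) = -1948755080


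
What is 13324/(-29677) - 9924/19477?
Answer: -554026096/578018929 ≈ -0.95849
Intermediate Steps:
13324/(-29677) - 9924/19477 = 13324*(-1/29677) - 9924*1/19477 = -13324/29677 - 9924/19477 = -554026096/578018929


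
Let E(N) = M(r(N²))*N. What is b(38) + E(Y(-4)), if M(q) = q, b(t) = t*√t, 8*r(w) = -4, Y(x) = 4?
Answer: -2 + 38*√38 ≈ 232.25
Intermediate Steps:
r(w) = -½ (r(w) = (⅛)*(-4) = -½)
b(t) = t^(3/2)
E(N) = -N/2
b(38) + E(Y(-4)) = 38^(3/2) - ½*4 = 38*√38 - 2 = -2 + 38*√38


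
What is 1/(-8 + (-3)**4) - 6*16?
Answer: -7007/73 ≈ -95.986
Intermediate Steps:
1/(-8 + (-3)**4) - 6*16 = 1/(-8 + 81) - 96 = 1/73 - 96 = -7007/73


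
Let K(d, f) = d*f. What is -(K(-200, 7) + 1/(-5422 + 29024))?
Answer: 33042799/23602 ≈ 1400.0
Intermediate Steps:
-(K(-200, 7) + 1/(-5422 + 29024)) = -(-200*7 + 1/(-5422 + 29024)) = -(-1400 + 1/23602) = -1*(-33042799/23602) = 33042799/23602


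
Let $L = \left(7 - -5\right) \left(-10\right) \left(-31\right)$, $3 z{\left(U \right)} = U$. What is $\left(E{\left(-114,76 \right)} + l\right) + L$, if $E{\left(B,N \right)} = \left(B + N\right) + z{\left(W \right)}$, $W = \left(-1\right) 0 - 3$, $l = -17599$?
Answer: $-13918$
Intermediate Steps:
$W = -3$ ($W = 0 - 3 = -3$)
$z{\left(U \right)} = \frac{U}{3}$
$E{\left(B,N \right)} = -1 + B + N$ ($E{\left(B,N \right)} = \left(B + N\right) + \frac{1}{3} \left(-3\right) = \left(B + N\right) - 1 = -1 + B + N$)
$L = 3720$ ($L = \left(7 + 5\right) \left(-10\right) \left(-31\right) = 12 \left(-10\right) \left(-31\right) = \left(-120\right) \left(-31\right) = 3720$)
$\left(E{\left(-114,76 \right)} + l\right) + L = \left(\left(-1 - 114 + 76\right) - 17599\right) + 3720 = \left(-39 - 17599\right) + 3720 = -17638 + 3720 = -13918$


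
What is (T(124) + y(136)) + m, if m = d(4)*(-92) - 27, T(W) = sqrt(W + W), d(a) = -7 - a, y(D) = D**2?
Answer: 19481 + 2*sqrt(62) ≈ 19497.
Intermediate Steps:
T(W) = sqrt(2)*sqrt(W) (T(W) = sqrt(2*W) = sqrt(2)*sqrt(W))
m = 985 (m = (-7 - 1*4)*(-92) - 27 = (-7 - 4)*(-92) - 27 = -11*(-92) - 27 = 1012 - 27 = 985)
(T(124) + y(136)) + m = (sqrt(2)*sqrt(124) + 136**2) + 985 = (sqrt(2)*(2*sqrt(31)) + 18496) + 985 = (2*sqrt(62) + 18496) + 985 = (18496 + 2*sqrt(62)) + 985 = 19481 + 2*sqrt(62)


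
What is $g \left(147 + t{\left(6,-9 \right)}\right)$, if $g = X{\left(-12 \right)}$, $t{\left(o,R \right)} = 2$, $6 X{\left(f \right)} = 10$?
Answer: $\frac{745}{3} \approx 248.33$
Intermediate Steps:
$X{\left(f \right)} = \frac{5}{3}$ ($X{\left(f \right)} = \frac{1}{6} \cdot 10 = \frac{5}{3}$)
$g = \frac{5}{3} \approx 1.6667$
$g \left(147 + t{\left(6,-9 \right)}\right) = \frac{5 \left(147 + 2\right)}{3} = \frac{5}{3} \cdot 149 = \frac{745}{3}$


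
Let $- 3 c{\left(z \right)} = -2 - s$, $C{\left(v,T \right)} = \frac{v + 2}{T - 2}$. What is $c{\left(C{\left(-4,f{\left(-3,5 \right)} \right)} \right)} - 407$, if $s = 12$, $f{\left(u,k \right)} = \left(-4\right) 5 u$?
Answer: $- \frac{1207}{3} \approx -402.33$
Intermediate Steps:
$f{\left(u,k \right)} = - 20 u$
$C{\left(v,T \right)} = \frac{2 + v}{-2 + T}$
$c{\left(z \right)} = \frac{14}{3}$ ($c{\left(z \right)} = - \frac{-2 - 12}{3} = \left(- \frac{1}{3}\right) \left(-14\right) = \frac{14}{3}$)
$c{\left(C{\left(-4,f{\left(-3,5 \right)} \right)} \right)} - 407 = \frac{14}{3} - 407 = - \frac{1207}{3}$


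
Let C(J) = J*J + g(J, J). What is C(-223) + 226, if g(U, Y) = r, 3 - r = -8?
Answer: 49966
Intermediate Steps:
r = 11 (r = 3 - 1*(-8) = 3 + 8 = 11)
g(U, Y) = 11
C(J) = 11 + J² (C(J) = J*J + 11 = J² + 11 = 11 + J²)
C(-223) + 226 = (11 + (-223)²) + 226 = (11 + 49729) + 226 = 49740 + 226 = 49966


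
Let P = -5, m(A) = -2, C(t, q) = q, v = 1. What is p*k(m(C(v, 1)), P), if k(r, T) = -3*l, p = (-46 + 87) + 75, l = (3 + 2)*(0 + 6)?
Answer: -10440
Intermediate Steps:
l = 30 (l = 5*6 = 30)
p = 116 (p = 41 + 75 = 116)
k(r, T) = -90 (k(r, T) = -3*30 = -90)
p*k(m(C(v, 1)), P) = 116*(-90) = -10440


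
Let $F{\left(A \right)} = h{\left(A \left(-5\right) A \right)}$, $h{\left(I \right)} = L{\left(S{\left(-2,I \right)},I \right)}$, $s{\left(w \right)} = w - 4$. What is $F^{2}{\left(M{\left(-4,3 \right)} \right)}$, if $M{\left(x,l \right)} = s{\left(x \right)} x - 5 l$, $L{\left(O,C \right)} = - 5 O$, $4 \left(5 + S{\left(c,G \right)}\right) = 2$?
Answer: $\frac{2025}{4} \approx 506.25$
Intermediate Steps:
$S{\left(c,G \right)} = - \frac{9}{2}$ ($S{\left(c,G \right)} = -5 + \frac{1}{4} \cdot 2 = -5 + \frac{1}{2} = - \frac{9}{2}$)
$s{\left(w \right)} = -4 + w$
$h{\left(I \right)} = \frac{45}{2}$ ($h{\left(I \right)} = \left(-5\right) \left(- \frac{9}{2}\right) = \frac{45}{2}$)
$M{\left(x,l \right)} = - 5 l + x \left(-4 + x\right)$ ($M{\left(x,l \right)} = \left(-4 + x\right) x - 5 l = x \left(-4 + x\right) - 5 l = - 5 l + x \left(-4 + x\right)$)
$F{\left(A \right)} = \frac{45}{2}$
$F^{2}{\left(M{\left(-4,3 \right)} \right)} = \left(\frac{45}{2}\right)^{2} = \frac{2025}{4}$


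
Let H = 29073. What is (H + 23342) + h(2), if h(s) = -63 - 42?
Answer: 52310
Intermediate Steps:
h(s) = -105
(H + 23342) + h(2) = (29073 + 23342) - 105 = 52415 - 105 = 52310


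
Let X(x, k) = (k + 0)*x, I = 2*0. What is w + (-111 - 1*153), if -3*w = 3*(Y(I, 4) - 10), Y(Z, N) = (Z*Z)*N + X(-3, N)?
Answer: -242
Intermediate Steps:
I = 0
X(x, k) = k*x
Y(Z, N) = -3*N + N*Z**2 (Y(Z, N) = (Z*Z)*N + N*(-3) = Z**2*N - 3*N = N*Z**2 - 3*N = -3*N + N*Z**2)
w = 22 (w = -(4*(-3 + 0**2) - 10) = -(4*(-3 + 0) - 10) = -(4*(-3) - 10) = -(-12 - 10) = -(-22) = -1/3*(-66) = 22)
w + (-111 - 1*153) = 22 + (-111 - 1*153) = 22 + (-111 - 153) = 22 - 264 = -242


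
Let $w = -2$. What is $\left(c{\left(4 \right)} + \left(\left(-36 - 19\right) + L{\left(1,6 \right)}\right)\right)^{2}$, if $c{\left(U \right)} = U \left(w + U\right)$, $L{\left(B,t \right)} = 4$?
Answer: $1849$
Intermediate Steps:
$c{\left(U \right)} = U \left(-2 + U\right)$
$\left(c{\left(4 \right)} + \left(\left(-36 - 19\right) + L{\left(1,6 \right)}\right)\right)^{2} = \left(4 \left(-2 + 4\right) + \left(\left(-36 - 19\right) + 4\right)\right)^{2} = \left(4 \cdot 2 + \left(-55 + 4\right)\right)^{2} = \left(8 - 51\right)^{2} = \left(-43\right)^{2} = 1849$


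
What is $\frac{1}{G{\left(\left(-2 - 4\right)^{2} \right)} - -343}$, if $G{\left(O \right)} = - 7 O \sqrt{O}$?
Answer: $- \frac{1}{1169} \approx -0.00085543$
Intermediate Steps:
$G{\left(O \right)} = - 7 O^{\frac{3}{2}}$
$\frac{1}{G{\left(\left(-2 - 4\right)^{2} \right)} - -343} = \frac{1}{- 7 \left(\left(-2 - 4\right)^{2}\right)^{\frac{3}{2}} - -343} = \frac{1}{- 7 \left(\left(-6\right)^{2}\right)^{\frac{3}{2}} + 343} = \frac{1}{- 7 \cdot 36^{\frac{3}{2}} + 343} = \frac{1}{\left(-7\right) 216 + 343} = \frac{1}{-1512 + 343} = \frac{1}{-1169} = - \frac{1}{1169}$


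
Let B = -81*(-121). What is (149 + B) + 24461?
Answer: 34411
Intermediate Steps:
B = 9801
(149 + B) + 24461 = (149 + 9801) + 24461 = 9950 + 24461 = 34411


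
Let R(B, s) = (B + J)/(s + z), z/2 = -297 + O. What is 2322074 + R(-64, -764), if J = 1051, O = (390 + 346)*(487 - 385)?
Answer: 345492103151/148786 ≈ 2.3221e+6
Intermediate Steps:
O = 75072 (O = 736*102 = 75072)
z = 149550 (z = 2*(-297 + 75072) = 2*74775 = 149550)
R(B, s) = (1051 + B)/(149550 + s) (R(B, s) = (B + 1051)/(s + 149550) = (1051 + B)/(149550 + s))
2322074 + R(-64, -764) = 2322074 + (1051 - 64)/(149550 - 764) = 2322074 + 987/148786 = 345492103151/148786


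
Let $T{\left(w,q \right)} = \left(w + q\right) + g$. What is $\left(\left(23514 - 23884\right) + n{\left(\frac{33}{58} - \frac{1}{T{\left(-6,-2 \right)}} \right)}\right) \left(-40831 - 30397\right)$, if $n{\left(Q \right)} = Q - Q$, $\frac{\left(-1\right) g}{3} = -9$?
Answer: $26354360$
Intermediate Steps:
$g = 27$ ($g = \left(-3\right) \left(-9\right) = 27$)
$T{\left(w,q \right)} = 27 + q + w$ ($T{\left(w,q \right)} = \left(w + q\right) + 27 = \left(q + w\right) + 27 = 27 + q + w$)
$n{\left(Q \right)} = 0$
$\left(\left(23514 - 23884\right) + n{\left(\frac{33}{58} - \frac{1}{T{\left(-6,-2 \right)}} \right)}\right) \left(-40831 - 30397\right) = \left(\left(23514 - 23884\right) + 0\right) \left(-40831 - 30397\right) = \left(-370 + 0\right) \left(-71228\right) = \left(-370\right) \left(-71228\right) = 26354360$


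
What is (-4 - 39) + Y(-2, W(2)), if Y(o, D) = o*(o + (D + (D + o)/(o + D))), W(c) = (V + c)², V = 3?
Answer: -91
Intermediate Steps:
W(c) = (3 + c)²
Y(o, D) = o*(1 + D + o) (Y(o, D) = o*(o + (D + (D + o)/(D + o))) = o*(o + (D + 1)) = o*(o + (1 + D)) = o*(1 + D + o))
(-4 - 39) + Y(-2, W(2)) = (-4 - 39) - 2*(1 + (3 + 2)² - 2) = -43 - 2*(1 + 5² - 2) = -43 - 2*(1 + 25 - 2) = -43 - 2*24 = -43 - 48 = -91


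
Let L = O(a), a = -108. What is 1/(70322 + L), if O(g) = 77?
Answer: 1/70399 ≈ 1.4205e-5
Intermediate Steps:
L = 77
1/(70322 + L) = 1/(70322 + 77) = 1/70399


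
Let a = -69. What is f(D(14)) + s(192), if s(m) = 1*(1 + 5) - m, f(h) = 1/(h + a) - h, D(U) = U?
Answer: -11001/55 ≈ -200.02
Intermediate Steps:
f(h) = 1/(-69 + h) - h (f(h) = 1/(h - 69) - h = 1/(-69 + h) - h)
s(m) = 6 - m (s(m) = 1*6 - m = 6 - m)
f(D(14)) + s(192) = (1 - 1*14² + 69*14)/(-69 + 14) + (6 - 1*192) = (1 - 1*196 + 966)/(-55) + (6 - 192) = -(1 - 196 + 966)/55 - 186 = -1/55*771 - 186 = -771/55 - 186 = -11001/55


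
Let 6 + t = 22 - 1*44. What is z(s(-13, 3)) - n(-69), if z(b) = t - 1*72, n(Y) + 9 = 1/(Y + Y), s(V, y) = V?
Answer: -12557/138 ≈ -90.993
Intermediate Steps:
t = -28 (t = -6 + (22 - 1*44) = -6 + (22 - 44) = -6 - 22 = -28)
n(Y) = -9 + 1/(2*Y) (n(Y) = -9 + 1/(Y + Y) = -9 + 1/(2*Y))
z(b) = -100 (z(b) = -28 - 1*72 = -28 - 72 = -100)
z(s(-13, 3)) - n(-69) = -100 - (-9 + (1/2)/(-69)) = -100 - (-9 + (1/2)*(-1/69)) = -100 - (-9 - 1/138) = -100 - 1*(-1243/138) = -100 + 1243/138 = -12557/138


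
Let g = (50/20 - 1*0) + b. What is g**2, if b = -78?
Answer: 22801/4 ≈ 5700.3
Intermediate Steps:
g = -151/2 (g = (50/20 - 1*0) - 78 = (50*(1/20) + 0) - 78 = (5/2 + 0) - 78 = 5/2 - 78 = -151/2 ≈ -75.500)
g**2 = (-151/2)**2 = 22801/4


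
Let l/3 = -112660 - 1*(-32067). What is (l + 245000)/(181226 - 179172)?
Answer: 3221/2054 ≈ 1.5682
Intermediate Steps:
l = -241779 (l = 3*(-112660 - 1*(-32067)) = 3*(-112660 + 32067) = 3*(-80593) = -241779)
(l + 245000)/(181226 - 179172) = (-241779 + 245000)/(181226 - 179172) = 3221/2054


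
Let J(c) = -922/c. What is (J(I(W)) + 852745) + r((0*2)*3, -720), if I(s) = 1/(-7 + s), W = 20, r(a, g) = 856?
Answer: 841615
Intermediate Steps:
(J(I(W)) + 852745) + r((0*2)*3, -720) = (-922/(1/(-7 + 20)) + 852745) + 856 = (-922/(1/13) + 852745) + 856 = (-922/1/13 + 852745) + 856 = (-922*13 + 852745) + 856 = (-11986 + 852745) + 856 = 840759 + 856 = 841615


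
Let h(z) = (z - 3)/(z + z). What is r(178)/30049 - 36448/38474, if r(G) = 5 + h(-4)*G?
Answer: -2178082513/2312210452 ≈ -0.94199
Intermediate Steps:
h(z) = (-3 + z)/(2*z) (h(z) = (-3 + z)/((2*z)) = (-3 + z)*(1/(2*z)) = (-3 + z)/(2*z))
r(G) = 5 + 7*G/8 (r(G) = 5 + ((½)*(-3 - 4)/(-4))*G = 5 + ((½)*(-¼)*(-7))*G = 5 + 7*G/8)
r(178)/30049 - 36448/38474 = (5 + (7/8)*178)/30049 - 36448/38474 = (5 + 623/4)*(1/30049) - 36448*1/38474 = (643/4)*(1/30049) - 18224/19237 = 643/120196 - 18224/19237 = -2178082513/2312210452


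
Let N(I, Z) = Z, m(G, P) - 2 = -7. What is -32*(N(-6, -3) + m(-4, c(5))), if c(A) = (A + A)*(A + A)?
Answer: 256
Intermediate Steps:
c(A) = 4*A² (c(A) = (2*A)*(2*A) = 4*A²)
m(G, P) = -5 (m(G, P) = 2 - 7 = -5)
-32*(N(-6, -3) + m(-4, c(5))) = -32*(-3 - 5) = -32*(-8) = 256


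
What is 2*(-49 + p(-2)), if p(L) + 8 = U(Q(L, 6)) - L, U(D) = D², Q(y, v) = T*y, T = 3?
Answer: -38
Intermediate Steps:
Q(y, v) = 3*y
p(L) = -8 - L + 9*L² (p(L) = -8 + ((3*L)² - L) = -8 + (9*L² - L) = -8 + (-L + 9*L²) = -8 - L + 9*L²)
2*(-49 + p(-2)) = 2*(-49 + (-8 - 1*(-2) + 9*(-2)²)) = 2*(-49 + (-8 + 2 + 9*4)) = 2*(-49 + (-8 + 2 + 36)) = 2*(-49 + 30) = 2*(-19) = -38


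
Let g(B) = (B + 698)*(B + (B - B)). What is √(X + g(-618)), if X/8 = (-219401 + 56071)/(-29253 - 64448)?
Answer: 20*I*√1084886763077/93701 ≈ 222.32*I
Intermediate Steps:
X = 1306640/93701 (X = 8*((-219401 + 56071)/(-29253 - 64448)) = 8*(-163330/(-93701)) = 8*(-163330*(-1/93701)) = 8*(163330/93701) = 1306640/93701 ≈ 13.945)
g(B) = B*(698 + B) (g(B) = (698 + B)*(B + 0) = (698 + B)*B = B*(698 + B))
√(X + g(-618)) = √(1306640/93701 - 618*(698 - 618)) = √(1306640/93701 - 618*80) = √(1306640/93701 - 49440) = √(-4631270800/93701) = 20*I*√1084886763077/93701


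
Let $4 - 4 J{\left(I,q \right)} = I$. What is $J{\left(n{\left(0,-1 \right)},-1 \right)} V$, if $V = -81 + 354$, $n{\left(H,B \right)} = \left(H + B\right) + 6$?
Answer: $- \frac{273}{4} \approx -68.25$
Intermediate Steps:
$n{\left(H,B \right)} = 6 + B + H$ ($n{\left(H,B \right)} = \left(B + H\right) + 6 = 6 + B + H$)
$J{\left(I,q \right)} = 1 - \frac{I}{4}$
$V = 273$
$J{\left(n{\left(0,-1 \right)},-1 \right)} V = \left(1 - \frac{6 - 1 + 0}{4}\right) 273 = \left(1 - \frac{5}{4}\right) 273 = \left(- \frac{1}{4}\right) 273 = - \frac{273}{4}$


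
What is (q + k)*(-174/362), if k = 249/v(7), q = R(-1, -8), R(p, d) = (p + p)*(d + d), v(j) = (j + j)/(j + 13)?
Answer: -236118/1267 ≈ -186.36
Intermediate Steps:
v(j) = 2*j/(13 + j) (v(j) = (2*j)/(13 + j) = 2*j/(13 + j))
R(p, d) = 4*d*p (R(p, d) = (2*p)*(2*d) = 4*d*p)
q = 32 (q = 4*(-8)*(-1) = 32)
k = 2490/7 (k = 249/((2*7/(13 + 7))) = 249/((2*7/20)) = 249/((2*7*(1/20))) = 249/(7/10) = 249*(10/7) = 2490/7 ≈ 355.71)
(q + k)*(-174/362) = (32 + 2490/7)*(-174/362) = 2714*(-174*1/362)/7 = (2714/7)*(-87/181) = -236118/1267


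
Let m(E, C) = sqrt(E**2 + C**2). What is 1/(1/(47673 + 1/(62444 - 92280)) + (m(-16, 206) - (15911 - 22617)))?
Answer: 6783591946091824695123/45447581764033128921108368 - 2023141045294627129*sqrt(10673)/45447581764033128921108368 ≈ 0.00014466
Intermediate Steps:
m(E, C) = sqrt(C**2 + E**2)
1/(1/(47673 + 1/(62444 - 92280)) + (m(-16, 206) - (15911 - 22617))) = 1/(1/(47673 + 1/(62444 - 92280)) + (sqrt(206**2 + (-16)**2) - (15911 - 22617))) = 1/(1/(47673 + 1/(-29836)) + (sqrt(42436 + 256) - 1*(-6706))) = 1/(1/(47673 - 1/29836) + (sqrt(42692) + 6706)) = 1/(1/(1422371627/29836) + (2*sqrt(10673) + 6706)) = 1/(29836/1422371627 + (6706 + 2*sqrt(10673))) = 1/(9538424160498/1422371627 + 2*sqrt(10673))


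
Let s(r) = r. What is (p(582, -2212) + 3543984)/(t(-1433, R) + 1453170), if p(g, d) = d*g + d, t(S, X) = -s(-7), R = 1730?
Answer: 118652/76483 ≈ 1.5514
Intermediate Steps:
t(S, X) = 7 (t(S, X) = -1*(-7) = 7)
p(g, d) = d + d*g
(p(582, -2212) + 3543984)/(t(-1433, R) + 1453170) = (-2212*(1 + 582) + 3543984)/(7 + 1453170) = (-2212*583 + 3543984)/1453177 = (-1289596 + 3543984)*(1/1453177) = 2254388*(1/1453177) = 118652/76483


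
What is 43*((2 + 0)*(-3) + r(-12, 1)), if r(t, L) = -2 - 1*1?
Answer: -387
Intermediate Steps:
r(t, L) = -3 (r(t, L) = -2 - 1 = -3)
43*((2 + 0)*(-3) + r(-12, 1)) = 43*((2 + 0)*(-3) - 3) = 43*(2*(-3) - 3) = 43*(-6 - 3) = 43*(-9) = -387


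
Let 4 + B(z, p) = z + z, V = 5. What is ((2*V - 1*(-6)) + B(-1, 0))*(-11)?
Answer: -110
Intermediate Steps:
B(z, p) = -4 + 2*z (B(z, p) = -4 + (z + z) = -4 + 2*z)
((2*V - 1*(-6)) + B(-1, 0))*(-11) = ((2*5 - 1*(-6)) + (-4 + 2*(-1)))*(-11) = ((10 + 6) + (-4 - 2))*(-11) = (16 - 6)*(-11) = 10*(-11) = -110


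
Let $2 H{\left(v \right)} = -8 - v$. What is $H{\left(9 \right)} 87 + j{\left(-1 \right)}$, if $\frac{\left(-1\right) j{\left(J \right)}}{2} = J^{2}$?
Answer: $- \frac{1483}{2} \approx -741.5$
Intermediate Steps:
$H{\left(v \right)} = -4 - \frac{v}{2}$ ($H{\left(v \right)} = \frac{-8 - v}{2} = -4 - \frac{v}{2}$)
$j{\left(J \right)} = - 2 J^{2}$
$H{\left(9 \right)} 87 + j{\left(-1 \right)} = \left(-4 - \frac{9}{2}\right) 87 - 2 \left(-1\right)^{2} = \left(-4 - \frac{9}{2}\right) 87 - 2 = \left(- \frac{17}{2}\right) 87 - 2 = - \frac{1479}{2} - 2 = - \frac{1483}{2}$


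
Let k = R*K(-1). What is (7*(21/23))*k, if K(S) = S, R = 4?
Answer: -588/23 ≈ -25.565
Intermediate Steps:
k = -4 (k = 4*(-1) = -4)
(7*(21/23))*k = (7*(21/23))*(-4) = (147/23)*(-4) = -588/23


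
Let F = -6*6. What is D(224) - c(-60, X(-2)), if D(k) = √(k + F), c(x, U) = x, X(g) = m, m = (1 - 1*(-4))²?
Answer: 60 + 2*√47 ≈ 73.711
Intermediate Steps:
m = 25 (m = (1 + 4)² = 5² = 25)
X(g) = 25
F = -36
D(k) = √(-36 + k) (D(k) = √(k - 36) = √(-36 + k))
D(224) - c(-60, X(-2)) = √(-36 + 224) - 1*(-60) = √188 + 60 = 2*√47 + 60 = 60 + 2*√47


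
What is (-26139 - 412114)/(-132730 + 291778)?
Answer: -438253/159048 ≈ -2.7555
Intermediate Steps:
(-26139 - 412114)/(-132730 + 291778) = -438253/159048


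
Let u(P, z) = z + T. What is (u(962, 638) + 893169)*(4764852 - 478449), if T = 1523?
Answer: 3837745197990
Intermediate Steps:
u(P, z) = 1523 + z (u(P, z) = z + 1523 = 1523 + z)
(u(962, 638) + 893169)*(4764852 - 478449) = ((1523 + 638) + 893169)*(4764852 - 478449) = (2161 + 893169)*4286403 = 895330*4286403 = 3837745197990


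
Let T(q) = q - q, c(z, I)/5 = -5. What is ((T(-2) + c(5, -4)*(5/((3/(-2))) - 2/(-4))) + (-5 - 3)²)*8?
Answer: 3236/3 ≈ 1078.7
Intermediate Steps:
c(z, I) = -25 (c(z, I) = 5*(-5) = -25)
T(q) = 0
((T(-2) + c(5, -4)*(5/((3/(-2))) - 2/(-4))) + (-5 - 3)²)*8 = ((0 - 25*(5/((3/(-2))) - 2/(-4))) + (-5 - 3)²)*8 = ((0 - 25*(5/((3*(-½))) - 2*(-¼))) + (-8)²)*8 = ((0 - 25*(5/(-3/2) + ½)) + 64)*8 = ((0 - 25*(5*(-⅔) + ½)) + 64)*8 = ((0 - 25*(-10/3 + ½)) + 64)*8 = ((0 - 25*(-17/6)) + 64)*8 = ((0 + 425/6) + 64)*8 = (425/6 + 64)*8 = (809/6)*8 = 3236/3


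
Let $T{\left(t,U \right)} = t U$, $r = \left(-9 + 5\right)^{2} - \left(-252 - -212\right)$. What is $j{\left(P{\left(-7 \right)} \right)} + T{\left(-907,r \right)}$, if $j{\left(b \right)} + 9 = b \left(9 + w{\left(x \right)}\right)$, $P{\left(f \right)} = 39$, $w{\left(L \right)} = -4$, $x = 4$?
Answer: $-50606$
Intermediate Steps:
$j{\left(b \right)} = -9 + 5 b$ ($j{\left(b \right)} = -9 + b \left(9 - 4\right) = -9 + b 5 = -9 + 5 b$)
$r = 56$ ($r = \left(-4\right)^{2} - \left(-252 + 212\right) = 16 - -40 = 16 + 40 = 56$)
$T{\left(t,U \right)} = U t$
$j{\left(P{\left(-7 \right)} \right)} + T{\left(-907,r \right)} = \left(-9 + 5 \cdot 39\right) + 56 \left(-907\right) = \left(-9 + 195\right) - 50792 = 186 - 50792 = -50606$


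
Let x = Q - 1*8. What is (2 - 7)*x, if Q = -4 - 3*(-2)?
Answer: 30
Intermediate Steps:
Q = 2 (Q = -4 + 6 = 2)
x = -6 (x = 2 - 1*8 = 2 - 8 = -6)
(2 - 7)*x = (2 - 7)*(-6) = -5*(-6) = 30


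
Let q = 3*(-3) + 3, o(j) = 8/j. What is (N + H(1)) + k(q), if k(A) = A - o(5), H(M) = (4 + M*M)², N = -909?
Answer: -4458/5 ≈ -891.60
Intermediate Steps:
H(M) = (4 + M²)²
q = -6 (q = -9 + 3 = -6)
k(A) = -8/5 + A (k(A) = A - 8/5 = -8/5 + A)
(N + H(1)) + k(q) = (-909 + (4 + 1²)²) + (-8/5 - 6) = (-909 + (4 + 1)²) - 38/5 = (-909 + 5²) - 38/5 = (-909 + 25) - 38/5 = -884 - 38/5 = -4458/5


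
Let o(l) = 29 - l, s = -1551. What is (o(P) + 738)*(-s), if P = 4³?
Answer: 1090353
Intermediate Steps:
P = 64
(o(P) + 738)*(-s) = ((29 - 1*64) + 738)*(-1*(-1551)) = ((29 - 64) + 738)*1551 = (-35 + 738)*1551 = 703*1551 = 1090353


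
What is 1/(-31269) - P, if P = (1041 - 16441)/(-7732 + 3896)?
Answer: -17198087/4283853 ≈ -4.0146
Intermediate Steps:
P = 550/137 (P = -15400/(-3836) = -15400*(-1/3836) = 550/137 ≈ 4.0146)
1/(-31269) - P = 1/(-31269) - 1*550/137 = -1/31269 - 550/137 = -17198087/4283853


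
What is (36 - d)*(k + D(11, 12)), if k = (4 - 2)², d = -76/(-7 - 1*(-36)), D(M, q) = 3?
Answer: 7840/29 ≈ 270.34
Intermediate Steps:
d = -76/29 (d = -76/(-7 + 36) = -76/29 ≈ -2.6207)
k = 4 (k = 2² = 4)
(36 - d)*(k + D(11, 12)) = (36 - 1*(-76/29))*(4 + 3) = (36 + 76/29)*7 = (1120/29)*7 = 7840/29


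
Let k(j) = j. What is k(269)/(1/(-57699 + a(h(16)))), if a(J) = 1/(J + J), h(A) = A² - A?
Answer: -7450094611/480 ≈ -1.5521e+7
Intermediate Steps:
a(J) = 1/(2*J)
k(269)/(1/(-57699 + a(h(16)))) = 269/(1/(-57699 + 1/(2*((16*(-1 + 16)))))) = 269/(1/(-57699 + 1/(2*((16*15))))) = 269/(1/(-57699 + (½)/240)) = 269/(1/(-57699 + (½)*(1/240))) = 269/(1/(-57699 + 1/480)) = 269/(1/(-27695519/480)) = 269/(-480/27695519) = 269*(-27695519/480) = -7450094611/480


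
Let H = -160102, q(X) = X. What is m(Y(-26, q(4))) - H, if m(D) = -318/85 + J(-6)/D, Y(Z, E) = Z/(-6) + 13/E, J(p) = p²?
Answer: 1238396752/7735 ≈ 1.6010e+5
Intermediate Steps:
Y(Z, E) = 13/E - Z/6 (Y(Z, E) = Z*(-⅙) + 13/E = -Z/6 + 13/E = 13/E - Z/6)
m(D) = -318/85 + 36/D (m(D) = -318/85 + (-6)²/D = -318*1/85 + 36/D = -318/85 + 36/D)
m(Y(-26, q(4))) - H = (-318/85 + 36/(13/4 - ⅙*(-26))) - 1*(-160102) = (-318/85 + 36/(13*(¼) + 13/3)) + 160102 = (-318/85 + 36/(13/4 + 13/3)) + 160102 = (-318/85 + 36/(91/12)) + 160102 = (-318/85 + 36*(12/91)) + 160102 = (-318/85 + 432/91) + 160102 = 7782/7735 + 160102 = 1238396752/7735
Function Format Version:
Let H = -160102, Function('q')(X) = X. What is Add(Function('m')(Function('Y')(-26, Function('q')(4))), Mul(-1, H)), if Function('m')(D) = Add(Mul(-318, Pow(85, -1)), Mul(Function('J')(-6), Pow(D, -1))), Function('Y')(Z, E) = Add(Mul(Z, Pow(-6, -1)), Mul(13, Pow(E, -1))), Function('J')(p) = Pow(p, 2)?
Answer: Rational(1238396752, 7735) ≈ 1.6010e+5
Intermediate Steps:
Function('Y')(Z, E) = Add(Mul(13, Pow(E, -1)), Mul(Rational(-1, 6), Z)) (Function('Y')(Z, E) = Add(Mul(Z, Rational(-1, 6)), Mul(13, Pow(E, -1))) = Add(Mul(Rational(-1, 6), Z), Mul(13, Pow(E, -1))) = Add(Mul(13, Pow(E, -1)), Mul(Rational(-1, 6), Z)))
Function('m')(D) = Add(Rational(-318, 85), Mul(36, Pow(D, -1))) (Function('m')(D) = Add(Mul(-318, Pow(85, -1)), Mul(Pow(-6, 2), Pow(D, -1))) = Add(Mul(-318, Rational(1, 85)), Mul(36, Pow(D, -1))) = Add(Rational(-318, 85), Mul(36, Pow(D, -1))))
Add(Function('m')(Function('Y')(-26, Function('q')(4))), Mul(-1, H)) = Add(Add(Rational(-318, 85), Mul(36, Pow(Add(Mul(13, Pow(4, -1)), Mul(Rational(-1, 6), -26)), -1))), Mul(-1, -160102)) = Add(Add(Rational(-318, 85), Mul(36, Pow(Add(Mul(13, Rational(1, 4)), Rational(13, 3)), -1))), 160102) = Add(Add(Rational(-318, 85), Mul(36, Pow(Add(Rational(13, 4), Rational(13, 3)), -1))), 160102) = Add(Add(Rational(-318, 85), Mul(36, Pow(Rational(91, 12), -1))), 160102) = Add(Add(Rational(-318, 85), Mul(36, Rational(12, 91))), 160102) = Add(Add(Rational(-318, 85), Rational(432, 91)), 160102) = Add(Rational(7782, 7735), 160102) = Rational(1238396752, 7735)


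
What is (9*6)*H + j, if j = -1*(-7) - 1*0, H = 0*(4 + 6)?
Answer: 7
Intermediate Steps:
H = 0 (H = 0*10 = 0)
j = 7 (j = 7 + 0 = 7)
(9*6)*H + j = (9*6)*0 + 7 = 54*0 + 7 = 0 + 7 = 7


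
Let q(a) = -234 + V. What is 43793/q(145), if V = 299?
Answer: 43793/65 ≈ 673.74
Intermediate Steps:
q(a) = 65 (q(a) = -234 + 299 = 65)
43793/q(145) = 43793/65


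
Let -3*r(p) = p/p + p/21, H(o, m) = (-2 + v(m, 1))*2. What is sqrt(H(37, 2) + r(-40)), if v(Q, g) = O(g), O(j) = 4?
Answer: sqrt(1897)/21 ≈ 2.0740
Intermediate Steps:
v(Q, g) = 4
H(o, m) = 4 (H(o, m) = (-2 + 4)*2 = 2*2 = 4)
r(p) = -1/3 - p/63 (r(p) = -(p/p + p/21)/3 = -(1 + p*(1/21))/3 = -(1 + p/21)/3 = -1/3 - p/63)
sqrt(H(37, 2) + r(-40)) = sqrt(4 + (-1/3 - 1/63*(-40))) = sqrt(4 + (-1/3 + 40/63)) = sqrt(4 + 19/63) = sqrt(271/63) = sqrt(1897)/21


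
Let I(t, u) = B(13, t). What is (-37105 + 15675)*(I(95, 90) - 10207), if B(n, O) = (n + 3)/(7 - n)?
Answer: 656379470/3 ≈ 2.1879e+8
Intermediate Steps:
B(n, O) = (3 + n)/(7 - n)
I(t, u) = -8/3 (I(t, u) = (-3 - 1*13)/(-7 + 13) = (-3 - 13)/6 = (⅙)*(-16) = -8/3)
(-37105 + 15675)*(I(95, 90) - 10207) = (-37105 + 15675)*(-8/3 - 10207) = -21430*(-30629/3) = 656379470/3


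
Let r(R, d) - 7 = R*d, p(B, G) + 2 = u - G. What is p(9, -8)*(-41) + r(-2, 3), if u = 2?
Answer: -327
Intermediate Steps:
p(B, G) = -G (p(B, G) = -2 + (2 - G) = -G)
r(R, d) = 7 + R*d
p(9, -8)*(-41) + r(-2, 3) = -1*(-8)*(-41) + (7 - 2*3) = 8*(-41) + (7 - 6) = -328 + 1 = -327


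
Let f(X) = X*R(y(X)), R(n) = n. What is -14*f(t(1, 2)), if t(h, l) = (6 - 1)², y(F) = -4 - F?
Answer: 10150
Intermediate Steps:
t(h, l) = 25 (t(h, l) = 5² = 25)
f(X) = X*(-4 - X)
-14*f(t(1, 2)) = -(-14)*25*(4 + 25) = -(-14)*25*29 = -14*(-725) = 10150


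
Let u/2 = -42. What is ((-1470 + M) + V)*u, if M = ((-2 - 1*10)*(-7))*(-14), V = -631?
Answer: 275268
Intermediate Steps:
u = -84 (u = 2*(-42) = -84)
M = -1176 (M = ((-2 - 10)*(-7))*(-14) = -12*(-7)*(-14) = 84*(-14) = -1176)
((-1470 + M) + V)*u = ((-1470 - 1176) - 631)*(-84) = (-2646 - 631)*(-84) = -3277*(-84) = 275268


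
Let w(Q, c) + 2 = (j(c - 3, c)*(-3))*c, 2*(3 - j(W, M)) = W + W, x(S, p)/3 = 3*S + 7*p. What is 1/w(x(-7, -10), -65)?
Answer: 1/13843 ≈ 7.2239e-5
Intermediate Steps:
x(S, p) = 9*S + 21*p (x(S, p) = 3*(3*S + 7*p) = 9*S + 21*p)
j(W, M) = 3 - W (j(W, M) = 3 - (W + W)/2 = 3 - W)
w(Q, c) = -2 + c*(-18 + 3*c) (w(Q, c) = -2 + ((3 - (c - 3))*(-3))*c = -2 + ((3 - (-3 + c))*(-3))*c = -2 + ((3 + (3 - c))*(-3))*c = -2 + ((6 - c)*(-3))*c = -2 + (-18 + 3*c)*c = -2 + c*(-18 + 3*c))
1/w(x(-7, -10), -65) = 1/(-2 + 3*(-65)*(-6 - 65)) = 1/(-2 + 3*(-65)*(-71)) = 1/(-2 + 13845) = 1/13843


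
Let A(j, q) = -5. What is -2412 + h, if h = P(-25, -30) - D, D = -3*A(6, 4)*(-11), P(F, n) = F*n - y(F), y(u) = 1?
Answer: -1498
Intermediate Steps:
P(F, n) = -1 + F*n (P(F, n) = F*n - 1*1 = F*n - 1 = -1 + F*n)
D = -165 (D = -3*(-5)*(-11) = 15*(-11) = -165)
h = 914 (h = (-1 - 25*(-30)) - 1*(-165) = (-1 + 750) + 165 = 749 + 165 = 914)
-2412 + h = -2412 + 914 = -1498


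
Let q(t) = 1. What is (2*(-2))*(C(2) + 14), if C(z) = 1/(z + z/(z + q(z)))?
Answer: -115/2 ≈ -57.500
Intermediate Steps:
C(z) = 1/(z + z/(1 + z)) (C(z) = 1/(z + z/(z + 1)) = 1/(z + z/(1 + z)))
(2*(-2))*(C(2) + 14) = (2*(-2))*((1 + 2)/(2*(2 + 2)) + 14) = -4*((1/2)*3/4 + 14) = -4*((1/2)*(1/4)*3 + 14) = -4*(3/8 + 14) = -4*115/8 = -115/2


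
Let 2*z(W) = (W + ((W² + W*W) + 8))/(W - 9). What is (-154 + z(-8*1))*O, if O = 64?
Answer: -171648/17 ≈ -10097.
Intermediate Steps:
z(W) = (8 + W + 2*W²)/(2*(-9 + W)) (z(W) = ((W + ((W² + W*W) + 8))/(W - 9))/2 = ((W + ((W² + W²) + 8))/(-9 + W))/2 = ((W + (2*W² + 8))/(-9 + W))/2 = ((W + (8 + 2*W²))/(-9 + W))/2 = ((8 + W + 2*W²)/(-9 + W))/2 = (8 + W + 2*W²)/(2*(-9 + W)))
(-154 + z(-8*1))*O = (-154 + (4 + (-8*1)² + (-8*1)/2)/(-9 - 8*1))*64 = (-154 + (4 + (-8)² + (½)*(-8))/(-9 - 8))*64 = (-154 + (4 + 64 - 4)/(-17))*64 = (-154 - 1/17*64)*64 = (-154 - 64/17)*64 = -2682/17*64 = -171648/17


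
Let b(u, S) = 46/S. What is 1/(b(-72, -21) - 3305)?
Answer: -21/69451 ≈ -0.00030237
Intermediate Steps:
1/(b(-72, -21) - 3305) = 1/(46/(-21) - 3305) = 1/(46*(-1/21) - 3305) = 1/(-46/21 - 3305) = 1/(-69451/21) = -21/69451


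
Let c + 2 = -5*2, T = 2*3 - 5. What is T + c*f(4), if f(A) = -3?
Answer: 37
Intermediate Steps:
T = 1 (T = 6 - 5 = 1)
c = -12 (c = -2 - 5*2 = -2 - 10 = -12)
T + c*f(4) = 1 - 12*(-3) = 1 + 36 = 37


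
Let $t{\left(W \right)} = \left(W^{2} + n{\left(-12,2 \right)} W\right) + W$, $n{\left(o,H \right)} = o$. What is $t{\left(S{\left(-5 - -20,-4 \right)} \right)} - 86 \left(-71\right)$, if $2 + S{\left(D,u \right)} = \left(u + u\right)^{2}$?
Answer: $9268$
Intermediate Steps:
$S{\left(D,u \right)} = -2 + 4 u^{2}$ ($S{\left(D,u \right)} = -2 + \left(u + u\right)^{2} = -2 + \left(2 u\right)^{2} = -2 + 4 u^{2}$)
$t{\left(W \right)} = W^{2} - 11 W$ ($t{\left(W \right)} = \left(W^{2} - 12 W\right) + W = W^{2} - 11 W$)
$t{\left(S{\left(-5 - -20,-4 \right)} \right)} - 86 \left(-71\right) = \left(-2 + 4 \left(-4\right)^{2}\right) \left(-11 - \left(2 - 4 \left(-4\right)^{2}\right)\right) - 86 \left(-71\right) = \left(-2 + 4 \cdot 16\right) \left(-11 + \left(-2 + 4 \cdot 16\right)\right) - -6106 = \left(-2 + 64\right) \left(-11 + \left(-2 + 64\right)\right) + 6106 = 62 \left(-11 + 62\right) + 6106 = 62 \cdot 51 + 6106 = 3162 + 6106 = 9268$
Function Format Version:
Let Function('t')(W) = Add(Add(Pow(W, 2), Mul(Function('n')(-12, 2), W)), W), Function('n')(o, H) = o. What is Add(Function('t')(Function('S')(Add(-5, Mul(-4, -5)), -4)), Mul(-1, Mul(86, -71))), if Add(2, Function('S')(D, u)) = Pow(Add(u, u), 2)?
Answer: 9268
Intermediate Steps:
Function('S')(D, u) = Add(-2, Mul(4, Pow(u, 2))) (Function('S')(D, u) = Add(-2, Pow(Add(u, u), 2)) = Add(-2, Pow(Mul(2, u), 2)) = Add(-2, Mul(4, Pow(u, 2))))
Function('t')(W) = Add(Pow(W, 2), Mul(-11, W)) (Function('t')(W) = Add(Add(Pow(W, 2), Mul(-12, W)), W) = Add(Pow(W, 2), Mul(-11, W)))
Add(Function('t')(Function('S')(Add(-5, Mul(-4, -5)), -4)), Mul(-1, Mul(86, -71))) = Add(Mul(Add(-2, Mul(4, Pow(-4, 2))), Add(-11, Add(-2, Mul(4, Pow(-4, 2))))), Mul(-1, Mul(86, -71))) = Add(Mul(Add(-2, Mul(4, 16)), Add(-11, Add(-2, Mul(4, 16)))), Mul(-1, -6106)) = Add(Mul(Add(-2, 64), Add(-11, Add(-2, 64))), 6106) = Add(Mul(62, Add(-11, 62)), 6106) = Add(Mul(62, 51), 6106) = Add(3162, 6106) = 9268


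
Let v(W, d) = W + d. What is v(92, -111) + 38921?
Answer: 38902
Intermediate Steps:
v(92, -111) + 38921 = (92 - 111) + 38921 = -19 + 38921 = 38902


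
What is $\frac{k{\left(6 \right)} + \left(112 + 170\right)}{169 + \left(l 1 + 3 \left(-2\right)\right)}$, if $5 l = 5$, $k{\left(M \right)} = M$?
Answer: $\frac{72}{41} \approx 1.7561$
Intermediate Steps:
$l = 1$ ($l = \frac{1}{5} \cdot 5 = 1$)
$\frac{k{\left(6 \right)} + \left(112 + 170\right)}{169 + \left(l 1 + 3 \left(-2\right)\right)} = \frac{6 + \left(112 + 170\right)}{169 + \left(1 \cdot 1 + 3 \left(-2\right)\right)} = \frac{6 + 282}{169 + \left(1 - 6\right)} = \frac{288}{169 - 5} = \frac{288}{164} = 288 \cdot \frac{1}{164} = \frac{72}{41}$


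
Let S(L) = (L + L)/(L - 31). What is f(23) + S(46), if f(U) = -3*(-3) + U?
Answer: 572/15 ≈ 38.133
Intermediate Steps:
f(U) = 9 + U
S(L) = 2*L/(-31 + L) (S(L) = (2*L)/(-31 + L) = 2*L/(-31 + L))
f(23) + S(46) = (9 + 23) + 2*46/(-31 + 46) = 32 + 2*46/15 = 32 + 2*46*(1/15) = 32 + 92/15 = 572/15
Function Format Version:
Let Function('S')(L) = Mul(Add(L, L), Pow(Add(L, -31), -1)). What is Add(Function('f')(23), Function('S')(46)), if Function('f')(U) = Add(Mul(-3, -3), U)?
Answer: Rational(572, 15) ≈ 38.133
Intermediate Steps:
Function('f')(U) = Add(9, U)
Function('S')(L) = Mul(2, L, Pow(Add(-31, L), -1)) (Function('S')(L) = Mul(Mul(2, L), Pow(Add(-31, L), -1)) = Mul(2, L, Pow(Add(-31, L), -1)))
Add(Function('f')(23), Function('S')(46)) = Add(Add(9, 23), Mul(2, 46, Pow(Add(-31, 46), -1))) = Add(32, Mul(2, 46, Pow(15, -1))) = Add(32, Mul(2, 46, Rational(1, 15))) = Add(32, Rational(92, 15)) = Rational(572, 15)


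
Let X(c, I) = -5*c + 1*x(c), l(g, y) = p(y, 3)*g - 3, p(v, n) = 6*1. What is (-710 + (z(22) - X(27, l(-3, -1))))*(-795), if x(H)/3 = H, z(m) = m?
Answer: 504030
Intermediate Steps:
p(v, n) = 6
x(H) = 3*H
l(g, y) = -3 + 6*g (l(g, y) = 6*g - 3 = -3 + 6*g)
X(c, I) = -2*c (X(c, I) = -5*c + 1*(3*c) = -5*c + 3*c = -2*c)
(-710 + (z(22) - X(27, l(-3, -1))))*(-795) = (-710 + (22 - (-2)*27))*(-795) = (-710 + (22 - 1*(-54)))*(-795) = (-710 + (22 + 54))*(-795) = (-710 + 76)*(-795) = -634*(-795) = 504030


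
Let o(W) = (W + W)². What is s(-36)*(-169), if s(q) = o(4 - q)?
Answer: -1081600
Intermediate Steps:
o(W) = 4*W² (o(W) = (2*W)² = 4*W²)
s(q) = 4*(4 - q)²
s(-36)*(-169) = (4*(-4 - 36)²)*(-169) = (4*(-40)²)*(-169) = (4*1600)*(-169) = 6400*(-169) = -1081600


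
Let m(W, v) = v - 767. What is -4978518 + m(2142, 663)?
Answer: -4978622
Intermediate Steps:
m(W, v) = -767 + v
-4978518 + m(2142, 663) = -4978518 + (-767 + 663) = -4978518 - 104 = -4978622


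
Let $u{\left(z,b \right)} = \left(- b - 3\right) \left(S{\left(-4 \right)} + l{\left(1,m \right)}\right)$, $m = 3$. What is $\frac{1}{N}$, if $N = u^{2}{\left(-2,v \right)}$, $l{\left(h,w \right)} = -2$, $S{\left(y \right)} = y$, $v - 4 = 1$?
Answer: $\frac{1}{2304} \approx 0.00043403$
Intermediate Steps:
$v = 5$ ($v = 4 + 1 = 5$)
$u{\left(z,b \right)} = 18 + 6 b$ ($u{\left(z,b \right)} = \left(- b - 3\right) \left(-4 - 2\right) = \left(-3 - b\right) \left(-6\right) = 18 + 6 b$)
$N = 2304$ ($N = \left(18 + 6 \cdot 5\right)^{2} = \left(18 + 30\right)^{2} = 48^{2} = 2304$)
$\frac{1}{N} = \frac{1}{2304}$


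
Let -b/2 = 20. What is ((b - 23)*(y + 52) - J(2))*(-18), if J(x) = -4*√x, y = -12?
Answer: 45360 - 72*√2 ≈ 45258.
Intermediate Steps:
b = -40 (b = -2*20 = -40)
((b - 23)*(y + 52) - J(2))*(-18) = ((-40 - 23)*(-12 + 52) - (-4)*√2)*(-18) = (-63*40 + 4*√2)*(-18) = (-2520 + 4*√2)*(-18) = 45360 - 72*√2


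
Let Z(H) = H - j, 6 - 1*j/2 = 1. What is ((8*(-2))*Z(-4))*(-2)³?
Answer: -1792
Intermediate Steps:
j = 10 (j = 12 - 2*1 = 12 - 2 = 10)
Z(H) = -10 + H (Z(H) = H - 1*10 = H - 10 = -10 + H)
((8*(-2))*Z(-4))*(-2)³ = ((8*(-2))*(-10 - 4))*(-2)³ = -16*(-14)*(-8) = 224*(-8) = -1792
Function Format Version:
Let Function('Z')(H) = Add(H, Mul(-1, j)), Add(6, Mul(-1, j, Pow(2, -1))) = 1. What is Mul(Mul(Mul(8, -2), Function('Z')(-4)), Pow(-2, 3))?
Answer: -1792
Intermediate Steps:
j = 10 (j = Add(12, Mul(-2, 1)) = Add(12, -2) = 10)
Function('Z')(H) = Add(-10, H) (Function('Z')(H) = Add(H, Mul(-1, 10)) = Add(H, -10) = Add(-10, H))
Mul(Mul(Mul(8, -2), Function('Z')(-4)), Pow(-2, 3)) = Mul(Mul(Mul(8, -2), Add(-10, -4)), Pow(-2, 3)) = Mul(Mul(-16, -14), -8) = Mul(224, -8) = -1792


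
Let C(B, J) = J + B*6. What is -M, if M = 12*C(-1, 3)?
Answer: 36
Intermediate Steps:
C(B, J) = J + 6*B
M = -36 (M = 12*(3 + 6*(-1)) = 12*(3 - 6) = 12*(-3) = -36)
-M = -1*(-36) = 36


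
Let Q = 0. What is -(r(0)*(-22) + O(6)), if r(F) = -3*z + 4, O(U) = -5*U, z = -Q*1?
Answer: 118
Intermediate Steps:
z = 0 (z = -1*0*1 = 0*1 = 0)
r(F) = 4 (r(F) = -3*0 + 4 = 0 + 4 = 4)
-(r(0)*(-22) + O(6)) = -(4*(-22) - 5*6) = -(-88 - 30) = -1*(-118) = 118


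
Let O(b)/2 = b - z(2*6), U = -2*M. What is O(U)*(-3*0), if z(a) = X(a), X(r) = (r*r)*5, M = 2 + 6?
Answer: 0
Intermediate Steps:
M = 8
X(r) = 5*r**2 (X(r) = r**2*5 = 5*r**2)
z(a) = 5*a**2
U = -16 (U = -2*8 = -16)
O(b) = -1440 + 2*b (O(b) = 2*(b - 5*(2*6)**2) = 2*(b - 5*12**2) = 2*(b - 5*144) = 2*(b - 1*720) = 2*(b - 720) = 2*(-720 + b) = -1440 + 2*b)
O(U)*(-3*0) = (-1440 + 2*(-16))*(-3*0) = (-1440 - 32)*0 = -1472*0 = 0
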